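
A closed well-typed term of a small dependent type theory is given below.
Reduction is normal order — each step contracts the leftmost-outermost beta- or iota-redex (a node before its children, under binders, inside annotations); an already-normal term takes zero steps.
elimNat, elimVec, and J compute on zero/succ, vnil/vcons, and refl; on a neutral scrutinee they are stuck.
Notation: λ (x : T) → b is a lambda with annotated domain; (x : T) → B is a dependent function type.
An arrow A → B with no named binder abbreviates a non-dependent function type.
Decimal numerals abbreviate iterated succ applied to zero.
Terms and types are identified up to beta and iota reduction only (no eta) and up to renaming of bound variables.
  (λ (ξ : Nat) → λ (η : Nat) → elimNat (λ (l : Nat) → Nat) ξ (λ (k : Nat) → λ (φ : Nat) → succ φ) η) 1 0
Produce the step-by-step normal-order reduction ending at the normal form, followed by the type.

normal-order reduction:
  (λ (ξ : Nat) → λ (η : Nat) → elimNat (λ (l : Nat) → Nat) ξ (λ (k : Nat) → λ (φ : Nat) → succ φ) η) 1 0
  ~> (λ (ξ : Nat) → elimNat (λ (η : Nat) → Nat) 1 (λ (l : Nat) → λ (k : Nat) → succ k) ξ) 0
  ~> elimNat (λ (ξ : Nat) → Nat) 1 (λ (η : Nat) → λ (l : Nat) → succ l) 0
  ~> 1
the term's type:
  Nat


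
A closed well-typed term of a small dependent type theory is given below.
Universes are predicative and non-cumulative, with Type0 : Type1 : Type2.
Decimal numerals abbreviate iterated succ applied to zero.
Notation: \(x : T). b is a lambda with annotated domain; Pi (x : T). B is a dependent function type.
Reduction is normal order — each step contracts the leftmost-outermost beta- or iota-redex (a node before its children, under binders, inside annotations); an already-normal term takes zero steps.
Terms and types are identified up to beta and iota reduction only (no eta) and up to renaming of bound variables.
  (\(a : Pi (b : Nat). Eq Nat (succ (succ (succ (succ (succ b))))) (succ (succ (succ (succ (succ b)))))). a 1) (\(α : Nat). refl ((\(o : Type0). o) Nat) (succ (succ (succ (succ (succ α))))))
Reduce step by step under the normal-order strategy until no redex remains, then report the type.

normal-order reduction sequence:
  (\(a : Pi (b : Nat). Eq Nat (succ (succ (succ (succ (succ b))))) (succ (succ (succ (succ (succ b)))))). a 1) (\(α : Nat). refl ((\(o : Type0). o) Nat) (succ (succ (succ (succ (succ α))))))
  ~> (\(a : Nat). refl ((\(b : Type0). b) Nat) (succ (succ (succ (succ (succ a)))))) 1
  ~> refl ((\(a : Type0). a) Nat) 6
  ~> refl Nat 6
inferred type:
  Eq Nat 6 6


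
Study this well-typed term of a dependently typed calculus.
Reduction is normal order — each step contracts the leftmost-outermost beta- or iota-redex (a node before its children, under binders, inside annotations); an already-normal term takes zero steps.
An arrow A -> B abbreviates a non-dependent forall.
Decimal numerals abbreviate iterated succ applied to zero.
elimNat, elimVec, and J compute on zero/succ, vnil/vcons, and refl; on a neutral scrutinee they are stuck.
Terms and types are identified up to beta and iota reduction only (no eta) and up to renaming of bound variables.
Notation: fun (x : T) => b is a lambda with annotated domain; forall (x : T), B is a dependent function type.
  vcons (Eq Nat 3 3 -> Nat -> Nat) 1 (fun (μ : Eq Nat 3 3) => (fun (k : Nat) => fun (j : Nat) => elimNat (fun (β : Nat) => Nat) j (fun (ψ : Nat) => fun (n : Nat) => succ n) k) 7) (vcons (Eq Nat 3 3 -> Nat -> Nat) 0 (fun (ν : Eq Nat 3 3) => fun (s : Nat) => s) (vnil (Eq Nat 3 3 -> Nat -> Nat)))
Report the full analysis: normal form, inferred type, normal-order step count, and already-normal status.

resulting normal form:
  vcons (Eq Nat 3 3 -> Nat -> Nat) 1 (fun (μ : Eq Nat 3 3) => fun (k : Nat) => succ (succ (succ (succ (succ (succ (succ k))))))) (vcons (Eq Nat 3 3 -> Nat -> Nat) 0 (fun (j : Eq Nat 3 3) => fun (β : Nat) => β) (vnil (Eq Nat 3 3 -> Nat -> Nat)))
inferred type:
  Vec (Eq Nat 3 3 -> Nat -> Nat) 2
normal-order step count: 23
started in normal form: no
first contracted redex: a beta-redex


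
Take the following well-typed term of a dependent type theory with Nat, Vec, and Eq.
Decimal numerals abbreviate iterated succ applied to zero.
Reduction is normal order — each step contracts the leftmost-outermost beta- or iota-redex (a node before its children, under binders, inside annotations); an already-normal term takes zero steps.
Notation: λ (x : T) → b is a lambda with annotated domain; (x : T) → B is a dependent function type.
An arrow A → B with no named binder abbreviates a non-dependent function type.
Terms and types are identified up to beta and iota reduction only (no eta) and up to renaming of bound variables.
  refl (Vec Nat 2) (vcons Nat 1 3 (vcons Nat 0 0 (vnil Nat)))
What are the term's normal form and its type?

reduced normal form:
  refl (Vec Nat 2) (vcons Nat 1 3 (vcons Nat 0 0 (vnil Nat)))
type:
  Eq (Vec Nat 2) (vcons Nat 1 3 (vcons Nat 0 0 (vnil Nat))) (vcons Nat 1 3 (vcons Nat 0 0 (vnil Nat)))


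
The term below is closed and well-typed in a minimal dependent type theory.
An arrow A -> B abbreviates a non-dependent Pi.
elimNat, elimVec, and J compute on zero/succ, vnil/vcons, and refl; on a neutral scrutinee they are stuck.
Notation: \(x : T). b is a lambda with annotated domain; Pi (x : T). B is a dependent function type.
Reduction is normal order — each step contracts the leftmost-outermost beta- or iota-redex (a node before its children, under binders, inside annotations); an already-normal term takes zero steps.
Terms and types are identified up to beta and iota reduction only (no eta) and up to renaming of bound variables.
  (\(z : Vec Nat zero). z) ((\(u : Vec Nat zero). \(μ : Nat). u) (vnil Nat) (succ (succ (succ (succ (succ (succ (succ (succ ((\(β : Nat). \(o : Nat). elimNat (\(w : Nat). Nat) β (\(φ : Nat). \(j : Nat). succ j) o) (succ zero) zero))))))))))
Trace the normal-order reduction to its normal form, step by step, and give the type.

reduction (normal order):
  (\(z : Vec Nat zero). z) ((\(u : Vec Nat zero). \(μ : Nat). u) (vnil Nat) (succ (succ (succ (succ (succ (succ (succ (succ ((\(β : Nat). \(o : Nat). elimNat (\(w : Nat). Nat) β (\(φ : Nat). \(j : Nat). succ j) o) (succ zero) zero))))))))))
  ~> (\(z : Vec Nat zero). \(u : Nat). z) (vnil Nat) (succ (succ (succ (succ (succ (succ (succ (succ ((\(μ : Nat). \(β : Nat). elimNat (\(o : Nat). Nat) μ (\(w : Nat). \(φ : Nat). succ φ) β) (succ zero) zero)))))))))
  ~> (\(z : Nat). vnil Nat) (succ (succ (succ (succ (succ (succ (succ (succ ((\(u : Nat). \(μ : Nat). elimNat (\(β : Nat). Nat) u (\(o : Nat). \(w : Nat). succ w) μ) (succ zero) zero)))))))))
  ~> vnil Nat
inferred type:
  Vec Nat zero


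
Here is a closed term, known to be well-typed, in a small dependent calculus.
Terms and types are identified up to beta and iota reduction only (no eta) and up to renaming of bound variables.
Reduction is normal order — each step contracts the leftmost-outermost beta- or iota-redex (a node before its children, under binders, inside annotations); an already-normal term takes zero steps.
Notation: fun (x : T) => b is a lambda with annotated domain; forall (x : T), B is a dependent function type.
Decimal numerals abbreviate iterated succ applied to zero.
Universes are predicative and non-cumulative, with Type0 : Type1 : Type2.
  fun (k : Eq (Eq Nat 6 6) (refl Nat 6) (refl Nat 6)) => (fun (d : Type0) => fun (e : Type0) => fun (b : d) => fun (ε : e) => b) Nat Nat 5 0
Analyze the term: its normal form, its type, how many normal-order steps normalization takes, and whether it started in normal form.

resulting normal form:
  fun (k : Eq (Eq Nat 6 6) (refl Nat 6) (refl Nat 6)) => 5
inferred type:
  forall (k : Eq (Eq Nat 6 6) (refl Nat 6) (refl Nat 6)), Nat
normal-order step count: 4
started in normal form: no
first redex: a beta-redex


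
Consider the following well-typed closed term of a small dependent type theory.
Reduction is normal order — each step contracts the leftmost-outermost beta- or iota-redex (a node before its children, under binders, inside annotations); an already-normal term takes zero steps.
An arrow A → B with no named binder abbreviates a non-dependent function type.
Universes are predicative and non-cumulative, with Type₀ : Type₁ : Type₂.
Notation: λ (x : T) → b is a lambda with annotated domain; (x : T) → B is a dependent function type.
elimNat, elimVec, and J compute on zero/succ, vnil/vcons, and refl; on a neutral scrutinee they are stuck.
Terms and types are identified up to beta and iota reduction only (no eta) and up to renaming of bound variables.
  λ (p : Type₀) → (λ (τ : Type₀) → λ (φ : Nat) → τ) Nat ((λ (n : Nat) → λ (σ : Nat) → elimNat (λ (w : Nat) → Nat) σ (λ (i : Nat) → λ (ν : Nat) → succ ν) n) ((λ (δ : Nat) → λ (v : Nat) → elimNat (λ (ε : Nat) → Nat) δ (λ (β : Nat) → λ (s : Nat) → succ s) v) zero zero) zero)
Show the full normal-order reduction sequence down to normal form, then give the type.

reduction (normal order):
  λ (p : Type₀) → (λ (τ : Type₀) → λ (φ : Nat) → τ) Nat ((λ (n : Nat) → λ (σ : Nat) → elimNat (λ (w : Nat) → Nat) σ (λ (i : Nat) → λ (ν : Nat) → succ ν) n) ((λ (δ : Nat) → λ (v : Nat) → elimNat (λ (ε : Nat) → Nat) δ (λ (β : Nat) → λ (s : Nat) → succ s) v) zero zero) zero)
  ~> λ (p : Type₀) → (λ (τ : Nat) → Nat) ((λ (φ : Nat) → λ (n : Nat) → elimNat (λ (σ : Nat) → Nat) n (λ (w : Nat) → λ (i : Nat) → succ i) φ) ((λ (ν : Nat) → λ (δ : Nat) → elimNat (λ (v : Nat) → Nat) ν (λ (ε : Nat) → λ (β : Nat) → succ β) δ) zero zero) zero)
  ~> λ (p : Type₀) → Nat
the term's type:
  Type₀ → Type₀


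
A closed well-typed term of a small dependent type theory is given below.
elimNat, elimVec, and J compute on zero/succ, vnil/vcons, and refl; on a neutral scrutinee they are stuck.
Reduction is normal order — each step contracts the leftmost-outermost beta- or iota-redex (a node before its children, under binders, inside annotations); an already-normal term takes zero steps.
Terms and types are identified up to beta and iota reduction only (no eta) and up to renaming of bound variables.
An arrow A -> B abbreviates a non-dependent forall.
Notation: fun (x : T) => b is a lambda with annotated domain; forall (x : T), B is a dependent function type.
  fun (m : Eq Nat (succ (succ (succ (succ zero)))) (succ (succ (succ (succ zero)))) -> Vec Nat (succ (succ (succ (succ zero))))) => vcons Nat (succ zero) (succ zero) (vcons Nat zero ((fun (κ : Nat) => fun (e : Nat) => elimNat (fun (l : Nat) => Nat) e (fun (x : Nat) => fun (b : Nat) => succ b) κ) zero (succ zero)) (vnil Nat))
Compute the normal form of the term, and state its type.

normal form:
  fun (m : Eq Nat (succ (succ (succ (succ zero)))) (succ (succ (succ (succ zero)))) -> Vec Nat (succ (succ (succ (succ zero))))) => vcons Nat (succ zero) (succ zero) (vcons Nat zero (succ zero) (vnil Nat))
the term's type:
  (Eq Nat (succ (succ (succ (succ zero)))) (succ (succ (succ (succ zero)))) -> Vec Nat (succ (succ (succ (succ zero))))) -> Vec Nat (succ (succ zero))
observation: 3 normal-order steps separate the term from its normal form.


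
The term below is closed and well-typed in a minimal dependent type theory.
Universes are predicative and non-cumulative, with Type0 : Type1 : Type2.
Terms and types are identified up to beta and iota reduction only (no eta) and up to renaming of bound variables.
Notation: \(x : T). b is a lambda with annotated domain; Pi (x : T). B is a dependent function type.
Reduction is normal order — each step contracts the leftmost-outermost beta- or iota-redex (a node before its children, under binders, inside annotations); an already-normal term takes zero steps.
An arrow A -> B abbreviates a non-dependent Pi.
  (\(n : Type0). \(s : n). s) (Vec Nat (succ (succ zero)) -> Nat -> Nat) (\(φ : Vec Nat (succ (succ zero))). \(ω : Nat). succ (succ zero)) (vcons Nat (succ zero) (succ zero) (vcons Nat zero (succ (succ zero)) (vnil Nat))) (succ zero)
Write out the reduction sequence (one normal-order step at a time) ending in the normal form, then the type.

reduction (normal order):
  (\(n : Type0). \(s : n). s) (Vec Nat (succ (succ zero)) -> Nat -> Nat) (\(φ : Vec Nat (succ (succ zero))). \(ω : Nat). succ (succ zero)) (vcons Nat (succ zero) (succ zero) (vcons Nat zero (succ (succ zero)) (vnil Nat))) (succ zero)
  ~> (\(n : Vec Nat (succ (succ zero)) -> Nat -> Nat). n) (\(s : Vec Nat (succ (succ zero))). \(φ : Nat). succ (succ zero)) (vcons Nat (succ zero) (succ zero) (vcons Nat zero (succ (succ zero)) (vnil Nat))) (succ zero)
  ~> (\(n : Vec Nat (succ (succ zero))). \(s : Nat). succ (succ zero)) (vcons Nat (succ zero) (succ zero) (vcons Nat zero (succ (succ zero)) (vnil Nat))) (succ zero)
  ~> (\(n : Nat). succ (succ zero)) (succ zero)
  ~> succ (succ zero)
inferred type:
  Nat


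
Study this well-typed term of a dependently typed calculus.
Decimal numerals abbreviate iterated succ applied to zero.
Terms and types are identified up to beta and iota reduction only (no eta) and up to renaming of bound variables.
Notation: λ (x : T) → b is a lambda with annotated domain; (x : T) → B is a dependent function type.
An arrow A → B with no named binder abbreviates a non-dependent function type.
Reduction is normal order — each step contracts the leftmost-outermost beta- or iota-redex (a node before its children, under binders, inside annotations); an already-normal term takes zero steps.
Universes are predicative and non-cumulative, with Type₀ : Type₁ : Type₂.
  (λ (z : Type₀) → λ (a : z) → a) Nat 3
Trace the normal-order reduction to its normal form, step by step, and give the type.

reduction (normal order):
  (λ (z : Type₀) → λ (a : z) → a) Nat 3
  ~> (λ (z : Nat) → z) 3
  ~> 3
the term's type:
  Nat


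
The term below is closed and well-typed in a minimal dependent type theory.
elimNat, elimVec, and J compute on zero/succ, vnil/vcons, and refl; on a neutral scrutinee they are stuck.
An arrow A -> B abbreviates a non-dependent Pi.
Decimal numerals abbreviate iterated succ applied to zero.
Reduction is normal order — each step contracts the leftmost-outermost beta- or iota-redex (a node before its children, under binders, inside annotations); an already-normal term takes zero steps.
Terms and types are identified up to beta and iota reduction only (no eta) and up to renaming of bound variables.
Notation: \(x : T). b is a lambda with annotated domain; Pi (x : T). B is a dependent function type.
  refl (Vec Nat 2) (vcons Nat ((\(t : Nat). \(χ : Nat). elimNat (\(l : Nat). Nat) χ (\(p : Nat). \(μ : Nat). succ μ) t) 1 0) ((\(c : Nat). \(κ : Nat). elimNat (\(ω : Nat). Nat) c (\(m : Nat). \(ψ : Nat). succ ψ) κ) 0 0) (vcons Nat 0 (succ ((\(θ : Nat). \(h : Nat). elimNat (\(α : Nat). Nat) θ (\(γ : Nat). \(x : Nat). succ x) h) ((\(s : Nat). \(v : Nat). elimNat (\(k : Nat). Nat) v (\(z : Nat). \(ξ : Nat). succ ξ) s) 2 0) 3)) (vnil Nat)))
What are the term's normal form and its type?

reduced normal form:
  refl (Vec Nat 2) (vcons Nat 1 0 (vcons Nat 0 6 (vnil Nat)))
the term's type:
  Eq (Vec Nat 2) (vcons Nat 1 0 (vcons Nat 0 6 (vnil Nat))) (vcons Nat 1 0 (vcons Nat 0 6 (vnil Nat)))


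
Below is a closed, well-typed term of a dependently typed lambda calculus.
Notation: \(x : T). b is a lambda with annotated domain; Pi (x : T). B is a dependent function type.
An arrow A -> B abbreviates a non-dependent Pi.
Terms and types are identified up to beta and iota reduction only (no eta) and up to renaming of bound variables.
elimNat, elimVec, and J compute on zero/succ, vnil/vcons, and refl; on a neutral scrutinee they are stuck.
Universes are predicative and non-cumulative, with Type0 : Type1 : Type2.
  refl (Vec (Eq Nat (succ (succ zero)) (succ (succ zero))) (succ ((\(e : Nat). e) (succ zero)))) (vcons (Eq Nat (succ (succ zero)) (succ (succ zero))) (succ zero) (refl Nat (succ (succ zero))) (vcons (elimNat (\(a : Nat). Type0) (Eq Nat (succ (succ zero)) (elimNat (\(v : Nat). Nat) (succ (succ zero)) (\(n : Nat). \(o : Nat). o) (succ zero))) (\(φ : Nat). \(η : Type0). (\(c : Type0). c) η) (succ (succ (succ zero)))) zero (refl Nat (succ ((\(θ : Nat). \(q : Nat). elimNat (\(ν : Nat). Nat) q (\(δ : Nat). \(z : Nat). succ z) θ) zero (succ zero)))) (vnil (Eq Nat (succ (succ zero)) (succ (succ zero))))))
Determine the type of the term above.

type:
  Eq (Vec (Eq Nat (succ (succ zero)) (succ (succ zero))) (succ (succ zero))) (vcons (Eq Nat (succ (succ zero)) (succ (succ zero))) (succ zero) (refl Nat (succ (succ zero))) (vcons (Eq Nat (succ (succ zero)) (succ (succ zero))) zero (refl Nat (succ (succ zero))) (vnil (Eq Nat (succ (succ zero)) (succ (succ zero)))))) (vcons (Eq Nat (succ (succ zero)) (succ (succ zero))) (succ zero) (refl Nat (succ (succ zero))) (vcons (Eq Nat (succ (succ zero)) (succ (succ zero))) zero (refl Nat (succ (succ zero))) (vnil (Eq Nat (succ (succ zero)) (succ (succ zero))))))


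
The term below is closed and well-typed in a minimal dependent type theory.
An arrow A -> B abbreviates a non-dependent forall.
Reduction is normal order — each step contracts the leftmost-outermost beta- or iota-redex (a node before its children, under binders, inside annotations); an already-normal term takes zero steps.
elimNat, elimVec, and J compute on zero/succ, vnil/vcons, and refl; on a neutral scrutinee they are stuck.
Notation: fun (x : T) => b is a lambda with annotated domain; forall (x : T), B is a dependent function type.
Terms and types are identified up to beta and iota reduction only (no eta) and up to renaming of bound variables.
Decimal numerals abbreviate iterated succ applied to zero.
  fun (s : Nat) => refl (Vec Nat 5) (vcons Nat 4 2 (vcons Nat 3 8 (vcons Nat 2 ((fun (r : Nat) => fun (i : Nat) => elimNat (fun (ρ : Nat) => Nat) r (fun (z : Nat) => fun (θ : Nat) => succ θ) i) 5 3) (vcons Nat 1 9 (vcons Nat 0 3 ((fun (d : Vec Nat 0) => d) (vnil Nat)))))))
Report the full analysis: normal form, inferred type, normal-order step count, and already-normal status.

resulting normal form:
  fun (s : Nat) => refl (Vec Nat 5) (vcons Nat 4 2 (vcons Nat 3 8 (vcons Nat 2 8 (vcons Nat 1 9 (vcons Nat 0 3 (vnil Nat))))))
the term's type:
  Nat -> Eq (Vec Nat 5) (vcons Nat 4 2 (vcons Nat 3 8 (vcons Nat 2 8 (vcons Nat 1 9 (vcons Nat 0 3 (vnil Nat)))))) (vcons Nat 4 2 (vcons Nat 3 8 (vcons Nat 2 8 (vcons Nat 1 9 (vcons Nat 0 3 (vnil Nat))))))
normal-order step count: 13
term was already normal: no
first redex: a beta-redex


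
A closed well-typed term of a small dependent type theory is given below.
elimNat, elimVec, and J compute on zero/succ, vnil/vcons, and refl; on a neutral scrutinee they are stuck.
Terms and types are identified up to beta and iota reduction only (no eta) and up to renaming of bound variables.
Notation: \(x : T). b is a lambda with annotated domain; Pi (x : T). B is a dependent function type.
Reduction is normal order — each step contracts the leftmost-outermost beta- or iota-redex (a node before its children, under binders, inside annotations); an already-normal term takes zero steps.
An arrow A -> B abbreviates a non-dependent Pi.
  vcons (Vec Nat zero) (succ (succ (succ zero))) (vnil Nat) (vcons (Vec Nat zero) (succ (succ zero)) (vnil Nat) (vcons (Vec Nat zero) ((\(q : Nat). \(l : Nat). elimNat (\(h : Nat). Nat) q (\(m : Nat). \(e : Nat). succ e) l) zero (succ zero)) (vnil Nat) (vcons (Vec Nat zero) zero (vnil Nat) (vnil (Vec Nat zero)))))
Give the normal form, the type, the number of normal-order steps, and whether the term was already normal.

reduced normal form:
  vcons (Vec Nat zero) (succ (succ (succ zero))) (vnil Nat) (vcons (Vec Nat zero) (succ (succ zero)) (vnil Nat) (vcons (Vec Nat zero) (succ zero) (vnil Nat) (vcons (Vec Nat zero) zero (vnil Nat) (vnil (Vec Nat zero)))))
type:
  Vec (Vec Nat zero) (succ (succ (succ (succ zero))))
normal-order step count: 6
term was already normal: no
first redex: a beta-redex


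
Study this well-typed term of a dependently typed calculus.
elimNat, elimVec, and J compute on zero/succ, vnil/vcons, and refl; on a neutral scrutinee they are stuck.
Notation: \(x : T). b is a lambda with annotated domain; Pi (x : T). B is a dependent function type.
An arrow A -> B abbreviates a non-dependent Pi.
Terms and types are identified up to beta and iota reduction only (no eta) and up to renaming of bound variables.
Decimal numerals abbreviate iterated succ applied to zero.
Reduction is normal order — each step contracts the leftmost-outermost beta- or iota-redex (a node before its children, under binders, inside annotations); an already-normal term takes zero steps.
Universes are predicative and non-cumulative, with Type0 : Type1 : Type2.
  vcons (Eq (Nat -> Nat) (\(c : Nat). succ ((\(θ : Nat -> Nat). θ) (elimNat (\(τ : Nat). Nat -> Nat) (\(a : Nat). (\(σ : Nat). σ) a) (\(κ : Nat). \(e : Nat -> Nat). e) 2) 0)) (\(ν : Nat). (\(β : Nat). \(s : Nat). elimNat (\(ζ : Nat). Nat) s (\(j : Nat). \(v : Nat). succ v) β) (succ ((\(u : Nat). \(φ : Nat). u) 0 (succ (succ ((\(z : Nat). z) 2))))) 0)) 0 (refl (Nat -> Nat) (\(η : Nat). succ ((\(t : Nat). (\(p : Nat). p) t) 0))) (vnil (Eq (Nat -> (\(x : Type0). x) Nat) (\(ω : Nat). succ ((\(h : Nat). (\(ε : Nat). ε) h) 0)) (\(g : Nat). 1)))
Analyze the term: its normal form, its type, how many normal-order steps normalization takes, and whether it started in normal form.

resulting normal form:
  vcons (Eq (Nat -> Nat) (\(c : Nat). 1) (\(θ : Nat). 1)) 0 (refl (Nat -> Nat) (\(τ : Nat). 1)) (vnil (Eq (Nat -> Nat) (\(a : Nat). 1) (\(σ : Nat). 1)))
the term's type:
  Vec (Eq (Nat -> Nat) (\(c : Nat). 1) (\(θ : Nat). 1)) 1
normal-order step count: 23
already normal: no
first contracted redex: a beta-redex


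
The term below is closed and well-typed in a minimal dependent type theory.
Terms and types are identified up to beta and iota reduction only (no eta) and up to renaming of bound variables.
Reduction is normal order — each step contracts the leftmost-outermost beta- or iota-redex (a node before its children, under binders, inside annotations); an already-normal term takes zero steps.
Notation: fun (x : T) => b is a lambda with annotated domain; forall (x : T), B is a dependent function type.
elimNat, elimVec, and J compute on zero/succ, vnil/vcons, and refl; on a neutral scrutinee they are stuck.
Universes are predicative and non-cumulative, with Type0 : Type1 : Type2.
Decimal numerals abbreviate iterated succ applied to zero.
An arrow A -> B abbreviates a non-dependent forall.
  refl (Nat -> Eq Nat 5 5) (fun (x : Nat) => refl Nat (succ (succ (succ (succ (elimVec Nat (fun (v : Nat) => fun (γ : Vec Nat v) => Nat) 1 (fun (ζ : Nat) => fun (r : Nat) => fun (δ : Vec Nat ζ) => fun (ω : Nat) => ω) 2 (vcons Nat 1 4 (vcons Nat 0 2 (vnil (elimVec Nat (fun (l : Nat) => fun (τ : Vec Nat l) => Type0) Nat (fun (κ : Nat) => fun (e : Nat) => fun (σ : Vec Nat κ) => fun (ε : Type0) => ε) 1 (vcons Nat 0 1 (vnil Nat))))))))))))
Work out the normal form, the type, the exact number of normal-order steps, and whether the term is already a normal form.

normal form:
  refl (Nat -> Eq Nat 5 5) (fun (x : Nat) => refl Nat 5)
type:
  Eq (Nat -> Eq Nat 5 5) (fun (x : Nat) => refl Nat 5) (fun (v : Nat) => refl Nat 5)
steps to reach normal form (normal order): 11
already normal: no
first redex: an elimVec iota-redex


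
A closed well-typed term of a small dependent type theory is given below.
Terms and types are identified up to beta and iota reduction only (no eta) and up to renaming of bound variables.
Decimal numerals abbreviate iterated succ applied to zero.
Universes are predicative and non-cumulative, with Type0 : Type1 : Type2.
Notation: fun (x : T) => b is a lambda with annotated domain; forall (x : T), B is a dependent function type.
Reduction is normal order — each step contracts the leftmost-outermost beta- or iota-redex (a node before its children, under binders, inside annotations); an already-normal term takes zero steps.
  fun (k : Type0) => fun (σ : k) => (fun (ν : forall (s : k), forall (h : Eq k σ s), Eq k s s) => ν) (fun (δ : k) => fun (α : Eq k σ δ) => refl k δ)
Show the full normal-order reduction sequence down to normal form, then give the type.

normal-order reduction sequence:
  fun (k : Type0) => fun (σ : k) => (fun (ν : forall (s : k), forall (h : Eq k σ s), Eq k s s) => ν) (fun (δ : k) => fun (α : Eq k σ δ) => refl k δ)
  ~> fun (k : Type0) => fun (σ : k) => fun (ν : k) => fun (s : Eq k σ ν) => refl k ν
the term's type:
  forall (k : Type0), forall (σ : k), forall (ν : k), forall (s : Eq k σ ν), Eq k ν ν


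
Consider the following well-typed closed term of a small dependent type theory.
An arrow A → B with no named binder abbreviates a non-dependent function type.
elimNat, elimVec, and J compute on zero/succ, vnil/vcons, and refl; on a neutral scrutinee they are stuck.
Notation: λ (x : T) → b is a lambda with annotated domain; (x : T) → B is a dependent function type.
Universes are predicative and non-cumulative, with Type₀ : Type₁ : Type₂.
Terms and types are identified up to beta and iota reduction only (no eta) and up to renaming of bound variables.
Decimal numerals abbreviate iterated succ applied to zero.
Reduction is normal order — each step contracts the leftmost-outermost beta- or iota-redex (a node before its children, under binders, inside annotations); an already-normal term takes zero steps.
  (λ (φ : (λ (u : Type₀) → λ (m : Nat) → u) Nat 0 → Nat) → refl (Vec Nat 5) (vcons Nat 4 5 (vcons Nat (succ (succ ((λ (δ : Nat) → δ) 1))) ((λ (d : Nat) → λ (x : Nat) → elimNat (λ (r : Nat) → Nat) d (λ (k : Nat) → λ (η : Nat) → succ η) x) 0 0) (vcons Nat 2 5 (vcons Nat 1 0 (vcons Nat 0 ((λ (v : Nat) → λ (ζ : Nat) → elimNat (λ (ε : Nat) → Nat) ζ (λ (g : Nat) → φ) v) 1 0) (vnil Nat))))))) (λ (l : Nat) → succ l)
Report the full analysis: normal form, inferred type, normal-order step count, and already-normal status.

reduced normal form:
  refl (Vec Nat 5) (vcons Nat 4 5 (vcons Nat 3 0 (vcons Nat 2 5 (vcons Nat 1 0 (vcons Nat 0 1 (vnil Nat))))))
the term's type:
  Eq (Vec Nat 5) (vcons Nat 4 5 (vcons Nat 3 0 (vcons Nat 2 5 (vcons Nat 1 0 (vcons Nat 0 1 (vnil Nat)))))) (vcons Nat 4 5 (vcons Nat 3 0 (vcons Nat 2 5 (vcons Nat 1 0 (vcons Nat 0 1 (vnil Nat))))))
steps to reach normal form (normal order): 11
term was already normal: no
first contracted redex: a beta-redex


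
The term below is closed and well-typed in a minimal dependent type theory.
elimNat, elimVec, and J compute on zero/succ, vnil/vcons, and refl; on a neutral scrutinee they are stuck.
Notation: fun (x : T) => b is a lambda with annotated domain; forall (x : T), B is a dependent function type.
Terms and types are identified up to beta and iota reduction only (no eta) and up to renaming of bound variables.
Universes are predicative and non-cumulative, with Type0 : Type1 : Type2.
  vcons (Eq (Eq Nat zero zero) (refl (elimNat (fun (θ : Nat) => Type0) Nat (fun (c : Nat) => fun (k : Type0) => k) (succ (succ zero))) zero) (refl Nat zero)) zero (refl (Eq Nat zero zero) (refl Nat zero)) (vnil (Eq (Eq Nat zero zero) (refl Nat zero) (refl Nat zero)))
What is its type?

type:
  Vec (Eq (Eq Nat zero zero) (refl Nat zero) (refl Nat zero)) (succ zero)


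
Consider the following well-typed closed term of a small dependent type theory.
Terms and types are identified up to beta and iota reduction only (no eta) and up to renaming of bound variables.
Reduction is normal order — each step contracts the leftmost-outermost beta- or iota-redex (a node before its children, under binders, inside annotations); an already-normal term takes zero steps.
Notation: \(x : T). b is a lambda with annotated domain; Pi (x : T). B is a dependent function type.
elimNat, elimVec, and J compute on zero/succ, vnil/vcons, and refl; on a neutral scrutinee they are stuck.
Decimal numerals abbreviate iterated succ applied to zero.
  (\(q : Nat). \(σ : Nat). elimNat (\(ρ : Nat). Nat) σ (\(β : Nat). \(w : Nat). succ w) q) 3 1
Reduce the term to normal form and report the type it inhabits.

reduced normal form:
  4
inferred type:
  Nat
observation: the leftmost-outermost redex is a beta-redex, and normalization takes 12 steps.


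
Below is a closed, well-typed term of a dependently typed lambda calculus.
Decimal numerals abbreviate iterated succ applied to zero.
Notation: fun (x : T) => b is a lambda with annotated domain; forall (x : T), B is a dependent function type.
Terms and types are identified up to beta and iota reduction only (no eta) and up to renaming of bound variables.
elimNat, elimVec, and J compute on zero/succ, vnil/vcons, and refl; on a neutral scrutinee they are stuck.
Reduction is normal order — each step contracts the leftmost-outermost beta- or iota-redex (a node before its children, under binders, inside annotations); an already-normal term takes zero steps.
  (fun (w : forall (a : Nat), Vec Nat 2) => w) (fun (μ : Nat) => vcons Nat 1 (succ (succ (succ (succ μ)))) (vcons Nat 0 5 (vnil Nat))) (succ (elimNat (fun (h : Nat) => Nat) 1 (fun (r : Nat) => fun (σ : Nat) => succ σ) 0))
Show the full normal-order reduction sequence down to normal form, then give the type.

normal-order reduction:
  (fun (w : forall (a : Nat), Vec Nat 2) => w) (fun (μ : Nat) => vcons Nat 1 (succ (succ (succ (succ μ)))) (vcons Nat 0 5 (vnil Nat))) (succ (elimNat (fun (h : Nat) => Nat) 1 (fun (r : Nat) => fun (σ : Nat) => succ σ) 0))
  ~> (fun (w : Nat) => vcons Nat 1 (succ (succ (succ (succ w)))) (vcons Nat 0 5 (vnil Nat))) (succ (elimNat (fun (a : Nat) => Nat) 1 (fun (μ : Nat) => fun (h : Nat) => succ h) 0))
  ~> vcons Nat 1 (succ (succ (succ (succ (succ (elimNat (fun (w : Nat) => Nat) 1 (fun (a : Nat) => fun (μ : Nat) => succ μ) 0)))))) (vcons Nat 0 5 (vnil Nat))
  ~> vcons Nat 1 6 (vcons Nat 0 5 (vnil Nat))
the term's type:
  Vec Nat 2


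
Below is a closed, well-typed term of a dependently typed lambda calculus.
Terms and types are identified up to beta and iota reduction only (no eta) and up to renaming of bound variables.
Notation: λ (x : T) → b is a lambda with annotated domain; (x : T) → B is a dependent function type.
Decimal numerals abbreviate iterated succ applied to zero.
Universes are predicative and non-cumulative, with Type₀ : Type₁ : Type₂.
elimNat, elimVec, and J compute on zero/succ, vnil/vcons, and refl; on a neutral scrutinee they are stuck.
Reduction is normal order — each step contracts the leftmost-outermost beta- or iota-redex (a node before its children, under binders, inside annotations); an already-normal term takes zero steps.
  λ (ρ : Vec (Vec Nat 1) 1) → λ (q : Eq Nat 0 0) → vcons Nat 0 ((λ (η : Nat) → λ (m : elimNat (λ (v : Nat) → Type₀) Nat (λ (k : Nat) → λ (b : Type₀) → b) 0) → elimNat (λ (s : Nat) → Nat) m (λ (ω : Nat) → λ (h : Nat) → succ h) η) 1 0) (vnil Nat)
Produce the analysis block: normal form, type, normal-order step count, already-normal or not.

resulting normal form:
  λ (ρ : Vec (Vec Nat 1) 1) → λ (q : Eq Nat 0 0) → vcons Nat 0 1 (vnil Nat)
inferred type:
  (ρ : Vec (Vec Nat 1) 1) → (q : Eq Nat 0 0) → Vec Nat 1
steps to reach normal form (normal order): 6
already normal: no
first contracted redex: a beta-redex


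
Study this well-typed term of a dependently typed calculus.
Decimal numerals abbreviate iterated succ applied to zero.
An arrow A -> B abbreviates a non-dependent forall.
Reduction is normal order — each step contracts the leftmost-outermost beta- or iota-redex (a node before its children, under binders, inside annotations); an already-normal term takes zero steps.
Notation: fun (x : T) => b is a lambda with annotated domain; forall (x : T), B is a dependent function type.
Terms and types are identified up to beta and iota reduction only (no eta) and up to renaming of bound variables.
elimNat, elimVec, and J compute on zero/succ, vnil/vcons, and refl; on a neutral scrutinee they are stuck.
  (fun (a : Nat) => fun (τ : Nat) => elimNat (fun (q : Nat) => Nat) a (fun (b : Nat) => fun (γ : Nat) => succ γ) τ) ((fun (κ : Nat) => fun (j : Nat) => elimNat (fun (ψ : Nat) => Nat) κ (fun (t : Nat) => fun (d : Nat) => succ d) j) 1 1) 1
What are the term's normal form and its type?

reduced normal form:
  3
type:
  Nat


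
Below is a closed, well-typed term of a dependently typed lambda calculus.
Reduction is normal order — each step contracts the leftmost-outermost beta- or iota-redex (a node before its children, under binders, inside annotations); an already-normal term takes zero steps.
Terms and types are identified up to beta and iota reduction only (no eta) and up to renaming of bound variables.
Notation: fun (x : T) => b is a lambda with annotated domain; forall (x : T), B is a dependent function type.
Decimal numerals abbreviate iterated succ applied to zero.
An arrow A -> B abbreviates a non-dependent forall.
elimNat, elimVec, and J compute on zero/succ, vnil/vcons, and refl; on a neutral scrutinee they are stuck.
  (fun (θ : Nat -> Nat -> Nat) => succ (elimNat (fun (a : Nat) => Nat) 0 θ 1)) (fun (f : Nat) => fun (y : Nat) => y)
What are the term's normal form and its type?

reduced normal form:
  1
the term's type:
  Nat
observation: 5 normal-order steps separate the term from its normal form.


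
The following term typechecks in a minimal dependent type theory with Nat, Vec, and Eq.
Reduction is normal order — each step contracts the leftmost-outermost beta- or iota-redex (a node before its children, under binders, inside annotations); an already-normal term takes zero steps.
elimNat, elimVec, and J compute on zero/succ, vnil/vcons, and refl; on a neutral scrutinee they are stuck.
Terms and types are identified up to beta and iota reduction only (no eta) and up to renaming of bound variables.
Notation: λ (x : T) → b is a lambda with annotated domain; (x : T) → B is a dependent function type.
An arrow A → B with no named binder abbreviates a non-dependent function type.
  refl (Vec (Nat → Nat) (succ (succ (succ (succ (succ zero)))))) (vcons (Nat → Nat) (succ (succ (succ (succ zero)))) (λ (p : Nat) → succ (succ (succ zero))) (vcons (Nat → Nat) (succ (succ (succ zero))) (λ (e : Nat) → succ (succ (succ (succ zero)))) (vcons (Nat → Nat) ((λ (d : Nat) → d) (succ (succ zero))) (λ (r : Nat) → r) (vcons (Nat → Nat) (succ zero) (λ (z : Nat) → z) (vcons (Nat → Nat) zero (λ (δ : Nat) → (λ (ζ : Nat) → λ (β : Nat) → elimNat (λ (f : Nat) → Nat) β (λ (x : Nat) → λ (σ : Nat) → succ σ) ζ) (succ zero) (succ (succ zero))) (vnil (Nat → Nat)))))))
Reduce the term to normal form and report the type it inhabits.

resulting normal form:
  refl (Vec (Nat → Nat) (succ (succ (succ (succ (succ zero)))))) (vcons (Nat → Nat) (succ (succ (succ (succ zero)))) (λ (p : Nat) → succ (succ (succ zero))) (vcons (Nat → Nat) (succ (succ (succ zero))) (λ (e : Nat) → succ (succ (succ (succ zero)))) (vcons (Nat → Nat) (succ (succ zero)) (λ (d : Nat) → d) (vcons (Nat → Nat) (succ zero) (λ (r : Nat) → r) (vcons (Nat → Nat) zero (λ (z : Nat) → succ (succ (succ zero))) (vnil (Nat → Nat)))))))
the term's type:
  Eq (Vec (Nat → Nat) (succ (succ (succ (succ (succ zero)))))) (vcons (Nat → Nat) (succ (succ (succ (succ zero)))) (λ (p : Nat) → succ (succ (succ zero))) (vcons (Nat → Nat) (succ (succ (succ zero))) (λ (e : Nat) → succ (succ (succ (succ zero)))) (vcons (Nat → Nat) (succ (succ zero)) (λ (d : Nat) → d) (vcons (Nat → Nat) (succ zero) (λ (r : Nat) → r) (vcons (Nat → Nat) zero (λ (z : Nat) → succ (succ (succ zero))) (vnil (Nat → Nat))))))) (vcons (Nat → Nat) (succ (succ (succ (succ zero)))) (λ (δ : Nat) → succ (succ (succ zero))) (vcons (Nat → Nat) (succ (succ (succ zero))) (λ (ζ : Nat) → succ (succ (succ (succ zero)))) (vcons (Nat → Nat) (succ (succ zero)) (λ (β : Nat) → β) (vcons (Nat → Nat) (succ zero) (λ (f : Nat) → f) (vcons (Nat → Nat) zero (λ (x : Nat) → succ (succ (succ zero))) (vnil (Nat → Nat)))))))
observation: reduction starts at a beta-redex, and 7 normal-order steps reach the normal form.


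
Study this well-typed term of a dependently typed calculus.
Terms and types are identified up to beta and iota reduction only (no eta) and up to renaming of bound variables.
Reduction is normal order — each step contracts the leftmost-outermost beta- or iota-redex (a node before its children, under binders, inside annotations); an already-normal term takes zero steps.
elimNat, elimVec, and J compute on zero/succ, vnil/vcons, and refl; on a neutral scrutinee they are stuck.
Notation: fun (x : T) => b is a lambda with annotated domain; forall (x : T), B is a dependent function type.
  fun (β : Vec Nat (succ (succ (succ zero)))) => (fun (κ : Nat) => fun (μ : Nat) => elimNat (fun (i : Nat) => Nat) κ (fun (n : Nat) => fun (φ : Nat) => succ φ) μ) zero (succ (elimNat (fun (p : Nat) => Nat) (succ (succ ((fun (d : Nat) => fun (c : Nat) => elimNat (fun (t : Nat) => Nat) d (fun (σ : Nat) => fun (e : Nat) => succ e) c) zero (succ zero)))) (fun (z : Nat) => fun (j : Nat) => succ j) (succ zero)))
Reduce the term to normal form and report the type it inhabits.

reduced normal form:
  fun (β : Vec Nat (succ (succ (succ zero)))) => succ (succ (succ (succ (succ zero))))
type:
  forall (β : Vec Nat (succ (succ (succ zero)))), Nat


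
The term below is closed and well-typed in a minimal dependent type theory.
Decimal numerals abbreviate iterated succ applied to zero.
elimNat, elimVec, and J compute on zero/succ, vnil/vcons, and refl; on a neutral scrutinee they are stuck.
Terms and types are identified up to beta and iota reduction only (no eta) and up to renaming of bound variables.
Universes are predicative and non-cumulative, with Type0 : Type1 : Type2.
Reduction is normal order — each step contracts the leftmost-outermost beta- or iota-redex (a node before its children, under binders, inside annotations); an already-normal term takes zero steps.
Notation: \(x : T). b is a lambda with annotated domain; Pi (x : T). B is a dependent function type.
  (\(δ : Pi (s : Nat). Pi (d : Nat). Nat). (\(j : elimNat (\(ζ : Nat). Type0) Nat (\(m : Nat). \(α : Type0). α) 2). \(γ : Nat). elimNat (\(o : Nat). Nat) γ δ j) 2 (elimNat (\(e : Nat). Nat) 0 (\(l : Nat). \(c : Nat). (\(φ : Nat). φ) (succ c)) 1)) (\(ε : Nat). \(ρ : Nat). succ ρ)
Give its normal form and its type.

resulting normal form:
  3
inferred type:
  Nat


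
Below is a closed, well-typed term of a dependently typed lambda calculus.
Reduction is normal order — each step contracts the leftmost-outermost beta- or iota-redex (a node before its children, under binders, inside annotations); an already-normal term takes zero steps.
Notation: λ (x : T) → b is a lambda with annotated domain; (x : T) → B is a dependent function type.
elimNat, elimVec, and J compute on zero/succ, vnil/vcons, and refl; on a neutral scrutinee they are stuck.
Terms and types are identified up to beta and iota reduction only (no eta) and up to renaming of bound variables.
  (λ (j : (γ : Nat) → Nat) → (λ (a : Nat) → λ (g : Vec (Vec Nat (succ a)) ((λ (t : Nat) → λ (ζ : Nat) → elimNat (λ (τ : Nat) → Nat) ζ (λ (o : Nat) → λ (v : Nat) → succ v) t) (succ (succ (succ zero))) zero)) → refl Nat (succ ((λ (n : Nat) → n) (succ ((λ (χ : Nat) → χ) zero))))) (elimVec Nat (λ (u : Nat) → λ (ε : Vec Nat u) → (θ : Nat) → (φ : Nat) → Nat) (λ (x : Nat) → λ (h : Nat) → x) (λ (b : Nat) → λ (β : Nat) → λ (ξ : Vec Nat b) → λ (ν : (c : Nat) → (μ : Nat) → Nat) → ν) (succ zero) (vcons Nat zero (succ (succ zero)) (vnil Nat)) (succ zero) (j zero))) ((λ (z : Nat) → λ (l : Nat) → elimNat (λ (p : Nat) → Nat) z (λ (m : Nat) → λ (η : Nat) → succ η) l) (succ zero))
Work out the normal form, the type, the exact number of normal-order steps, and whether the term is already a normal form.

reduced normal form:
  λ (j : Vec (Vec Nat (succ (succ zero))) (succ (succ (succ zero)))) → refl Nat (succ (succ zero))
the term's type:
  (j : Vec (Vec Nat (succ (succ zero))) (succ (succ (succ zero)))) → Eq Nat (succ (succ zero)) (succ (succ zero))
normal-order step count: 24
already normal: no
first contracted redex: a beta-redex
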